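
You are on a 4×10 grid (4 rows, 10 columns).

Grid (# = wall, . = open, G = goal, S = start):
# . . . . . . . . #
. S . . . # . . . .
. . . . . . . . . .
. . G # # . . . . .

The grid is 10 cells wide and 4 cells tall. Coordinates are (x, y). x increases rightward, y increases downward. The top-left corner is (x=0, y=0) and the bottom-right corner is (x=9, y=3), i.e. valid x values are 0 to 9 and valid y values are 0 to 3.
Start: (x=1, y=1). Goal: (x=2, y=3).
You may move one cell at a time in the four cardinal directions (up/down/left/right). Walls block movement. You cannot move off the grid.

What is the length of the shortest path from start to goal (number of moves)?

Answer: Shortest path length: 3

Derivation:
BFS from (x=1, y=1) until reaching (x=2, y=3):
  Distance 0: (x=1, y=1)
  Distance 1: (x=1, y=0), (x=0, y=1), (x=2, y=1), (x=1, y=2)
  Distance 2: (x=2, y=0), (x=3, y=1), (x=0, y=2), (x=2, y=2), (x=1, y=3)
  Distance 3: (x=3, y=0), (x=4, y=1), (x=3, y=2), (x=0, y=3), (x=2, y=3)  <- goal reached here
One shortest path (3 moves): (x=1, y=1) -> (x=2, y=1) -> (x=2, y=2) -> (x=2, y=3)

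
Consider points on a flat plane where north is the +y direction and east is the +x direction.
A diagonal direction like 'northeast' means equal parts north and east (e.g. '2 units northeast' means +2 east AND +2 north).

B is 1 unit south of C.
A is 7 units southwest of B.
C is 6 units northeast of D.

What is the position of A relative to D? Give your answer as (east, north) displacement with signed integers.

Answer: A is at (east=-1, north=-2) relative to D.

Derivation:
Place D at the origin (east=0, north=0).
  C is 6 units northeast of D: delta (east=+6, north=+6); C at (east=6, north=6).
  B is 1 unit south of C: delta (east=+0, north=-1); B at (east=6, north=5).
  A is 7 units southwest of B: delta (east=-7, north=-7); A at (east=-1, north=-2).
Therefore A relative to D: (east=-1, north=-2).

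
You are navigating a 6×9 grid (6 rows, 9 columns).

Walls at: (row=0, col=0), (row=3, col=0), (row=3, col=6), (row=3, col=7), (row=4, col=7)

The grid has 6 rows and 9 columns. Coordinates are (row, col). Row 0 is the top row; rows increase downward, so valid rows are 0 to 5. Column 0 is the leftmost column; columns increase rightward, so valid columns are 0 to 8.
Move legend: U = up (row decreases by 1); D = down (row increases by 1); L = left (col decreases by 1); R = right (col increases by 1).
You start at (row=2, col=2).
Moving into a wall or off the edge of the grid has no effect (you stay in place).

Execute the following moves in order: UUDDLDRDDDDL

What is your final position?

Answer: Final position: (row=5, col=1)

Derivation:
Start: (row=2, col=2)
  U (up): (row=2, col=2) -> (row=1, col=2)
  U (up): (row=1, col=2) -> (row=0, col=2)
  D (down): (row=0, col=2) -> (row=1, col=2)
  D (down): (row=1, col=2) -> (row=2, col=2)
  L (left): (row=2, col=2) -> (row=2, col=1)
  D (down): (row=2, col=1) -> (row=3, col=1)
  R (right): (row=3, col=1) -> (row=3, col=2)
  D (down): (row=3, col=2) -> (row=4, col=2)
  D (down): (row=4, col=2) -> (row=5, col=2)
  D (down): blocked, stay at (row=5, col=2)
  D (down): blocked, stay at (row=5, col=2)
  L (left): (row=5, col=2) -> (row=5, col=1)
Final: (row=5, col=1)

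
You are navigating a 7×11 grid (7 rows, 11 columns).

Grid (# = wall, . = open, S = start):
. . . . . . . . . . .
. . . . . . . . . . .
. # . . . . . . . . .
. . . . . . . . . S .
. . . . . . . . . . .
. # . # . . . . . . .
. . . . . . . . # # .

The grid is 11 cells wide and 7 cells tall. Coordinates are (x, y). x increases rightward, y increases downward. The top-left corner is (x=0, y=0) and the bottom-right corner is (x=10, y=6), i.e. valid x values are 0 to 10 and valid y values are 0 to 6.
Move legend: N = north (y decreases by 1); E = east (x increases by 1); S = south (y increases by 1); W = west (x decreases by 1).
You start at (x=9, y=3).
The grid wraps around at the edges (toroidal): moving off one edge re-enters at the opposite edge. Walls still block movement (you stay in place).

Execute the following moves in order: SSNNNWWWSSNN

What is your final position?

Answer: Final position: (x=6, y=2)

Derivation:
Start: (x=9, y=3)
  S (south): (x=9, y=3) -> (x=9, y=4)
  S (south): (x=9, y=4) -> (x=9, y=5)
  N (north): (x=9, y=5) -> (x=9, y=4)
  N (north): (x=9, y=4) -> (x=9, y=3)
  N (north): (x=9, y=3) -> (x=9, y=2)
  W (west): (x=9, y=2) -> (x=8, y=2)
  W (west): (x=8, y=2) -> (x=7, y=2)
  W (west): (x=7, y=2) -> (x=6, y=2)
  S (south): (x=6, y=2) -> (x=6, y=3)
  S (south): (x=6, y=3) -> (x=6, y=4)
  N (north): (x=6, y=4) -> (x=6, y=3)
  N (north): (x=6, y=3) -> (x=6, y=2)
Final: (x=6, y=2)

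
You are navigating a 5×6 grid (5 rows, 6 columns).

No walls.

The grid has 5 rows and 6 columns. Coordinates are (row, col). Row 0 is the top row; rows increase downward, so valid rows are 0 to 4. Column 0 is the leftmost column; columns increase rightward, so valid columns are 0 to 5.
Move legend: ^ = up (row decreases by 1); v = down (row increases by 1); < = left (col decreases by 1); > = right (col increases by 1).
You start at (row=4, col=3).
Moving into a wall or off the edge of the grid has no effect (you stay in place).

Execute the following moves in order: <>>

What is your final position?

Start: (row=4, col=3)
  < (left): (row=4, col=3) -> (row=4, col=2)
  > (right): (row=4, col=2) -> (row=4, col=3)
  > (right): (row=4, col=3) -> (row=4, col=4)
Final: (row=4, col=4)

Answer: Final position: (row=4, col=4)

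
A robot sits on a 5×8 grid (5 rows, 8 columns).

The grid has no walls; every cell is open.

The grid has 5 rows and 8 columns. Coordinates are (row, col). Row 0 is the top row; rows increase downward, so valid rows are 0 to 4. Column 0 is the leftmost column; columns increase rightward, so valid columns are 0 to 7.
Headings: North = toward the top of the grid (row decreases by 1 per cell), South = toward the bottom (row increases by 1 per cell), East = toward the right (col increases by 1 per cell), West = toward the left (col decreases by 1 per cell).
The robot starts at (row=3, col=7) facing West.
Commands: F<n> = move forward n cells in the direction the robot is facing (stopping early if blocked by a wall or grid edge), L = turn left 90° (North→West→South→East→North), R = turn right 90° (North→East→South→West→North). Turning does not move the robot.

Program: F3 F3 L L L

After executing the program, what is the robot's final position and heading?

Answer: Final position: (row=3, col=1), facing North

Derivation:
Start: (row=3, col=7), facing West
  F3: move forward 3, now at (row=3, col=4)
  F3: move forward 3, now at (row=3, col=1)
  L: turn left, now facing South
  L: turn left, now facing East
  L: turn left, now facing North
Final: (row=3, col=1), facing North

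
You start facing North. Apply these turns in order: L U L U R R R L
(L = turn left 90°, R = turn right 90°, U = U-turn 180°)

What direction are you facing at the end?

Answer: Final heading: North

Derivation:
Start: North
  L (left (90° counter-clockwise)) -> West
  U (U-turn (180°)) -> East
  L (left (90° counter-clockwise)) -> North
  U (U-turn (180°)) -> South
  R (right (90° clockwise)) -> West
  R (right (90° clockwise)) -> North
  R (right (90° clockwise)) -> East
  L (left (90° counter-clockwise)) -> North
Final: North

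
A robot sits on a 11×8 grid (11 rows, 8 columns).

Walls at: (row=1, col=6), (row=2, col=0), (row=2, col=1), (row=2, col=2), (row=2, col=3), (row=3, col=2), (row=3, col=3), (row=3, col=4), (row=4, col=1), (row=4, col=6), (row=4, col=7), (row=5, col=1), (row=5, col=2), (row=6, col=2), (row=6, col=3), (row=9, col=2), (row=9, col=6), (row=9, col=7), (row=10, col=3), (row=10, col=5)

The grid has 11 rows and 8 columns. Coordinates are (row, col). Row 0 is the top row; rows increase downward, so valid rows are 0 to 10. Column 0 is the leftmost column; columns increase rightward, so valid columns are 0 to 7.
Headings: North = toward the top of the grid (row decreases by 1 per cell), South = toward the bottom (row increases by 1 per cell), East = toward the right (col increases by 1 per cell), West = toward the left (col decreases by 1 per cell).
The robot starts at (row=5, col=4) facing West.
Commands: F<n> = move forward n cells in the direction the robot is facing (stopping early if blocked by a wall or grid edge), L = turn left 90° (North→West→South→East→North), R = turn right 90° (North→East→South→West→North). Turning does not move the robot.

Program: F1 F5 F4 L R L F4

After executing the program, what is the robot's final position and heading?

Start: (row=5, col=4), facing West
  F1: move forward 1, now at (row=5, col=3)
  F5: move forward 0/5 (blocked), now at (row=5, col=3)
  F4: move forward 0/4 (blocked), now at (row=5, col=3)
  L: turn left, now facing South
  R: turn right, now facing West
  L: turn left, now facing South
  F4: move forward 0/4 (blocked), now at (row=5, col=3)
Final: (row=5, col=3), facing South

Answer: Final position: (row=5, col=3), facing South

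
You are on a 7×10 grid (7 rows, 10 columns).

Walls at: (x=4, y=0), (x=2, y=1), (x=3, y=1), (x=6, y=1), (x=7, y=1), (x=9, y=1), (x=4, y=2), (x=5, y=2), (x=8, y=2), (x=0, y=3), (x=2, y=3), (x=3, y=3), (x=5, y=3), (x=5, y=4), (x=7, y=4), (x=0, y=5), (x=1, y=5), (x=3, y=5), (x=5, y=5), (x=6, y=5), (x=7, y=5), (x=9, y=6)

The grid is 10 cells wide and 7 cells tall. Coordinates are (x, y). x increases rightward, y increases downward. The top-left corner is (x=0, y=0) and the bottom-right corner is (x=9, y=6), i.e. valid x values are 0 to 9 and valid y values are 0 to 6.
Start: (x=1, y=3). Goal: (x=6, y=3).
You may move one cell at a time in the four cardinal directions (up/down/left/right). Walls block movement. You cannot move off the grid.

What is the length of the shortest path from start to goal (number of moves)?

Answer: Shortest path length: 15

Derivation:
BFS from (x=1, y=3) until reaching (x=6, y=3):
  Distance 0: (x=1, y=3)
  Distance 1: (x=1, y=2), (x=1, y=4)
  Distance 2: (x=1, y=1), (x=0, y=2), (x=2, y=2), (x=0, y=4), (x=2, y=4)
  Distance 3: (x=1, y=0), (x=0, y=1), (x=3, y=2), (x=3, y=4), (x=2, y=5)
  Distance 4: (x=0, y=0), (x=2, y=0), (x=4, y=4), (x=2, y=6)
  Distance 5: (x=3, y=0), (x=4, y=3), (x=4, y=5), (x=1, y=6), (x=3, y=6)
  Distance 6: (x=0, y=6), (x=4, y=6)
  Distance 7: (x=5, y=6)
  Distance 8: (x=6, y=6)
  Distance 9: (x=7, y=6)
  Distance 10: (x=8, y=6)
  Distance 11: (x=8, y=5)
  Distance 12: (x=8, y=4), (x=9, y=5)
  Distance 13: (x=8, y=3), (x=9, y=4)
  Distance 14: (x=7, y=3), (x=9, y=3)
  Distance 15: (x=7, y=2), (x=9, y=2), (x=6, y=3)  <- goal reached here
One shortest path (15 moves): (x=1, y=3) -> (x=1, y=4) -> (x=2, y=4) -> (x=3, y=4) -> (x=4, y=4) -> (x=4, y=5) -> (x=4, y=6) -> (x=5, y=6) -> (x=6, y=6) -> (x=7, y=6) -> (x=8, y=6) -> (x=8, y=5) -> (x=8, y=4) -> (x=8, y=3) -> (x=7, y=3) -> (x=6, y=3)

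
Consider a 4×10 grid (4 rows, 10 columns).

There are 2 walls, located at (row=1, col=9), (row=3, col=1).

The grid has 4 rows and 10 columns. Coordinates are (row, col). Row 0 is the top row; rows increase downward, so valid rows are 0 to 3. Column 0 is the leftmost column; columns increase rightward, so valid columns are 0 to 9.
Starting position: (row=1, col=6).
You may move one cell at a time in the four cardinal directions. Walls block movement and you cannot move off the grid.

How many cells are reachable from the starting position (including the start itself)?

BFS flood-fill from (row=1, col=6):
  Distance 0: (row=1, col=6)
  Distance 1: (row=0, col=6), (row=1, col=5), (row=1, col=7), (row=2, col=6)
  Distance 2: (row=0, col=5), (row=0, col=7), (row=1, col=4), (row=1, col=8), (row=2, col=5), (row=2, col=7), (row=3, col=6)
  Distance 3: (row=0, col=4), (row=0, col=8), (row=1, col=3), (row=2, col=4), (row=2, col=8), (row=3, col=5), (row=3, col=7)
  Distance 4: (row=0, col=3), (row=0, col=9), (row=1, col=2), (row=2, col=3), (row=2, col=9), (row=3, col=4), (row=3, col=8)
  Distance 5: (row=0, col=2), (row=1, col=1), (row=2, col=2), (row=3, col=3), (row=3, col=9)
  Distance 6: (row=0, col=1), (row=1, col=0), (row=2, col=1), (row=3, col=2)
  Distance 7: (row=0, col=0), (row=2, col=0)
  Distance 8: (row=3, col=0)
Total reachable: 38 (grid has 38 open cells total)

Answer: Reachable cells: 38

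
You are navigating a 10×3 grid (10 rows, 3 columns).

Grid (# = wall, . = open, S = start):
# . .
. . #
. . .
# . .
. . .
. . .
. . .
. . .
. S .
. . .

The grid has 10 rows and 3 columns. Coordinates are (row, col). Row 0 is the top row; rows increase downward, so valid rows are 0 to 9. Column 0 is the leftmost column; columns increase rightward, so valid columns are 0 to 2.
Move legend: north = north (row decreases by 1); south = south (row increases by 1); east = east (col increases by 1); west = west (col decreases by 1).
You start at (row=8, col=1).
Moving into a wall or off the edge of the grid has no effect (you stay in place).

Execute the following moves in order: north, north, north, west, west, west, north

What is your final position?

Answer: Final position: (row=4, col=0)

Derivation:
Start: (row=8, col=1)
  north (north): (row=8, col=1) -> (row=7, col=1)
  north (north): (row=7, col=1) -> (row=6, col=1)
  north (north): (row=6, col=1) -> (row=5, col=1)
  west (west): (row=5, col=1) -> (row=5, col=0)
  west (west): blocked, stay at (row=5, col=0)
  west (west): blocked, stay at (row=5, col=0)
  north (north): (row=5, col=0) -> (row=4, col=0)
Final: (row=4, col=0)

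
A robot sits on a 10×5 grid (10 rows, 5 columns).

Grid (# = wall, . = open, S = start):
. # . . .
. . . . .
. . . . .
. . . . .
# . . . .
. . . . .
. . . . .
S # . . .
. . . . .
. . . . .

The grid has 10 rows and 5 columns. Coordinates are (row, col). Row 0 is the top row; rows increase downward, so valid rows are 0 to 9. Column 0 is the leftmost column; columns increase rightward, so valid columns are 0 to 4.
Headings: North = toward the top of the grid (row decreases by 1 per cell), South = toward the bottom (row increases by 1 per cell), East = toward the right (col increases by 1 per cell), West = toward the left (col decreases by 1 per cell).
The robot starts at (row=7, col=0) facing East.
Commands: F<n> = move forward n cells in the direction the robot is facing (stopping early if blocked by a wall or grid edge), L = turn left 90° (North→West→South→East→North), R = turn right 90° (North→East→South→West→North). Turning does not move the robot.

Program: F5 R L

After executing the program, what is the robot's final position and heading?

Answer: Final position: (row=7, col=0), facing East

Derivation:
Start: (row=7, col=0), facing East
  F5: move forward 0/5 (blocked), now at (row=7, col=0)
  R: turn right, now facing South
  L: turn left, now facing East
Final: (row=7, col=0), facing East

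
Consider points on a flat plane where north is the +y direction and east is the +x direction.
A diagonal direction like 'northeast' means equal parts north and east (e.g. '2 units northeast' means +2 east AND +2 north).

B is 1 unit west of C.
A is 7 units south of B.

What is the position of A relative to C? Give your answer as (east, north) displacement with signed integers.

Place C at the origin (east=0, north=0).
  B is 1 unit west of C: delta (east=-1, north=+0); B at (east=-1, north=0).
  A is 7 units south of B: delta (east=+0, north=-7); A at (east=-1, north=-7).
Therefore A relative to C: (east=-1, north=-7).

Answer: A is at (east=-1, north=-7) relative to C.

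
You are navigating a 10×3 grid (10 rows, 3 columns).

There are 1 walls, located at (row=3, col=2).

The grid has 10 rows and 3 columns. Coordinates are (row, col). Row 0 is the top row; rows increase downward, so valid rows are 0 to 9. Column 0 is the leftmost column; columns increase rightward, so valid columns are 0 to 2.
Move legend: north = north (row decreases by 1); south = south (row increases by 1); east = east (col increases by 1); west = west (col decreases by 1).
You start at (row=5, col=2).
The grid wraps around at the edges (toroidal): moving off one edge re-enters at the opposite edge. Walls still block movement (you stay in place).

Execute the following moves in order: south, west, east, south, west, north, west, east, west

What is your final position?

Start: (row=5, col=2)
  south (south): (row=5, col=2) -> (row=6, col=2)
  west (west): (row=6, col=2) -> (row=6, col=1)
  east (east): (row=6, col=1) -> (row=6, col=2)
  south (south): (row=6, col=2) -> (row=7, col=2)
  west (west): (row=7, col=2) -> (row=7, col=1)
  north (north): (row=7, col=1) -> (row=6, col=1)
  west (west): (row=6, col=1) -> (row=6, col=0)
  east (east): (row=6, col=0) -> (row=6, col=1)
  west (west): (row=6, col=1) -> (row=6, col=0)
Final: (row=6, col=0)

Answer: Final position: (row=6, col=0)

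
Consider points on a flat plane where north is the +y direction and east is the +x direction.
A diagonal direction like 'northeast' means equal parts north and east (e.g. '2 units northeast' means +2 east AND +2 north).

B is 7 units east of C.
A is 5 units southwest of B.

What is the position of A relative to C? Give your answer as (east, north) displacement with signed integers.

Place C at the origin (east=0, north=0).
  B is 7 units east of C: delta (east=+7, north=+0); B at (east=7, north=0).
  A is 5 units southwest of B: delta (east=-5, north=-5); A at (east=2, north=-5).
Therefore A relative to C: (east=2, north=-5).

Answer: A is at (east=2, north=-5) relative to C.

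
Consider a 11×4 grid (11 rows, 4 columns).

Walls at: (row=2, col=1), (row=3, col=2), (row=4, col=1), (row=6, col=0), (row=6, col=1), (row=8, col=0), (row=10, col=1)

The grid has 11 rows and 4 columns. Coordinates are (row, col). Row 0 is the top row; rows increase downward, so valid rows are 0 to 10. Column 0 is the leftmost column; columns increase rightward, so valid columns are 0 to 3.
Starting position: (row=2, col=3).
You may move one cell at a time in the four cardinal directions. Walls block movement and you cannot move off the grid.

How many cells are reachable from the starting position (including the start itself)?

Answer: Reachable cells: 37

Derivation:
BFS flood-fill from (row=2, col=3):
  Distance 0: (row=2, col=3)
  Distance 1: (row=1, col=3), (row=2, col=2), (row=3, col=3)
  Distance 2: (row=0, col=3), (row=1, col=2), (row=4, col=3)
  Distance 3: (row=0, col=2), (row=1, col=1), (row=4, col=2), (row=5, col=3)
  Distance 4: (row=0, col=1), (row=1, col=0), (row=5, col=2), (row=6, col=3)
  Distance 5: (row=0, col=0), (row=2, col=0), (row=5, col=1), (row=6, col=2), (row=7, col=3)
  Distance 6: (row=3, col=0), (row=5, col=0), (row=7, col=2), (row=8, col=3)
  Distance 7: (row=3, col=1), (row=4, col=0), (row=7, col=1), (row=8, col=2), (row=9, col=3)
  Distance 8: (row=7, col=0), (row=8, col=1), (row=9, col=2), (row=10, col=3)
  Distance 9: (row=9, col=1), (row=10, col=2)
  Distance 10: (row=9, col=0)
  Distance 11: (row=10, col=0)
Total reachable: 37 (grid has 37 open cells total)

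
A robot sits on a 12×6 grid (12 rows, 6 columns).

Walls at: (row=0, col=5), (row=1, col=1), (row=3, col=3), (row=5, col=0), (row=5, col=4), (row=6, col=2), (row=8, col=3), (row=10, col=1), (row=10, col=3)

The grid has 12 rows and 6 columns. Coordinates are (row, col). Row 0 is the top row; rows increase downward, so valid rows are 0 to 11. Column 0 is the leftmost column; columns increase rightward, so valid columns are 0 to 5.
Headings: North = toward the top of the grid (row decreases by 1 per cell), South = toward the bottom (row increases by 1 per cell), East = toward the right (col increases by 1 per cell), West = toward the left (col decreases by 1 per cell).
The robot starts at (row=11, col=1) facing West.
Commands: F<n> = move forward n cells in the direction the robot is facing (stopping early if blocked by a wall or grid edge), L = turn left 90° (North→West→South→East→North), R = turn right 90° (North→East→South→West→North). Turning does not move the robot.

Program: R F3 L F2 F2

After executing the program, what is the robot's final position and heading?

Start: (row=11, col=1), facing West
  R: turn right, now facing North
  F3: move forward 0/3 (blocked), now at (row=11, col=1)
  L: turn left, now facing West
  F2: move forward 1/2 (blocked), now at (row=11, col=0)
  F2: move forward 0/2 (blocked), now at (row=11, col=0)
Final: (row=11, col=0), facing West

Answer: Final position: (row=11, col=0), facing West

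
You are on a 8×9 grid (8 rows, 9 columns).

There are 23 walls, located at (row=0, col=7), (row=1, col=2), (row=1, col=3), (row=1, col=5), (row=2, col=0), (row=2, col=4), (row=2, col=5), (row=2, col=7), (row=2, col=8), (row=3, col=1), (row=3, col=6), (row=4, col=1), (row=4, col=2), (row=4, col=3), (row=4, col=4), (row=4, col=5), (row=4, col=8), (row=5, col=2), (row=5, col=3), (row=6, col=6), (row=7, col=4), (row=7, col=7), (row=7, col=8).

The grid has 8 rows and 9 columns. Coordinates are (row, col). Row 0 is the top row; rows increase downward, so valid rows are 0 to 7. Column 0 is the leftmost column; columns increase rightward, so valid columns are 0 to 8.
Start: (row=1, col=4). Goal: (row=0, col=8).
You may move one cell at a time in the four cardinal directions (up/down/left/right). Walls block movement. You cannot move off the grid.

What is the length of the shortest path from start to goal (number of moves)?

BFS from (row=1, col=4) until reaching (row=0, col=8):
  Distance 0: (row=1, col=4)
  Distance 1: (row=0, col=4)
  Distance 2: (row=0, col=3), (row=0, col=5)
  Distance 3: (row=0, col=2), (row=0, col=6)
  Distance 4: (row=0, col=1), (row=1, col=6)
  Distance 5: (row=0, col=0), (row=1, col=1), (row=1, col=7), (row=2, col=6)
  Distance 6: (row=1, col=0), (row=1, col=8), (row=2, col=1)
  Distance 7: (row=0, col=8), (row=2, col=2)  <- goal reached here
One shortest path (7 moves): (row=1, col=4) -> (row=0, col=4) -> (row=0, col=5) -> (row=0, col=6) -> (row=1, col=6) -> (row=1, col=7) -> (row=1, col=8) -> (row=0, col=8)

Answer: Shortest path length: 7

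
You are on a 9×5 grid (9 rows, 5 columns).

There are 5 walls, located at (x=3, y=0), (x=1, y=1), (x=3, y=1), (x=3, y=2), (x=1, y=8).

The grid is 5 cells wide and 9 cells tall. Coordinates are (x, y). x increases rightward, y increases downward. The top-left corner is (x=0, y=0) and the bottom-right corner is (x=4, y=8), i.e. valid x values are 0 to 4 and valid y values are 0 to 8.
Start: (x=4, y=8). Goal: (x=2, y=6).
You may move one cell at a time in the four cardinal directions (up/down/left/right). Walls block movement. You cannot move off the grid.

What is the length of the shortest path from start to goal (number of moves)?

BFS from (x=4, y=8) until reaching (x=2, y=6):
  Distance 0: (x=4, y=8)
  Distance 1: (x=4, y=7), (x=3, y=8)
  Distance 2: (x=4, y=6), (x=3, y=7), (x=2, y=8)
  Distance 3: (x=4, y=5), (x=3, y=6), (x=2, y=7)
  Distance 4: (x=4, y=4), (x=3, y=5), (x=2, y=6), (x=1, y=7)  <- goal reached here
One shortest path (4 moves): (x=4, y=8) -> (x=3, y=8) -> (x=2, y=8) -> (x=2, y=7) -> (x=2, y=6)

Answer: Shortest path length: 4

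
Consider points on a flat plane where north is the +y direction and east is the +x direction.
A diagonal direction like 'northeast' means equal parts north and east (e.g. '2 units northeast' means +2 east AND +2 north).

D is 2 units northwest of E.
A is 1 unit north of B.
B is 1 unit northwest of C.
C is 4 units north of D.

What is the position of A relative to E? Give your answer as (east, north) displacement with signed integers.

Place E at the origin (east=0, north=0).
  D is 2 units northwest of E: delta (east=-2, north=+2); D at (east=-2, north=2).
  C is 4 units north of D: delta (east=+0, north=+4); C at (east=-2, north=6).
  B is 1 unit northwest of C: delta (east=-1, north=+1); B at (east=-3, north=7).
  A is 1 unit north of B: delta (east=+0, north=+1); A at (east=-3, north=8).
Therefore A relative to E: (east=-3, north=8).

Answer: A is at (east=-3, north=8) relative to E.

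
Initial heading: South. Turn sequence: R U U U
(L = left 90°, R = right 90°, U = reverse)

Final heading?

Start: South
  R (right (90° clockwise)) -> West
  U (U-turn (180°)) -> East
  U (U-turn (180°)) -> West
  U (U-turn (180°)) -> East
Final: East

Answer: Final heading: East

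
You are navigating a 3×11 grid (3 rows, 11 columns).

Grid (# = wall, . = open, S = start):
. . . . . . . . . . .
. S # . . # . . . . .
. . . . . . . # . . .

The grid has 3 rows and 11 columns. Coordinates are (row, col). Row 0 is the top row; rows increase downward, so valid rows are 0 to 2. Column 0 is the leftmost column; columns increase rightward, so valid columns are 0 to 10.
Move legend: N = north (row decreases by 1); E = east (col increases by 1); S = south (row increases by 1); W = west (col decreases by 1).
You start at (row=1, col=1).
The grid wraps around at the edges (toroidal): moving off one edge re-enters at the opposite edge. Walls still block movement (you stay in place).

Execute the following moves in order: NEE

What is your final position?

Start: (row=1, col=1)
  N (north): (row=1, col=1) -> (row=0, col=1)
  E (east): (row=0, col=1) -> (row=0, col=2)
  E (east): (row=0, col=2) -> (row=0, col=3)
Final: (row=0, col=3)

Answer: Final position: (row=0, col=3)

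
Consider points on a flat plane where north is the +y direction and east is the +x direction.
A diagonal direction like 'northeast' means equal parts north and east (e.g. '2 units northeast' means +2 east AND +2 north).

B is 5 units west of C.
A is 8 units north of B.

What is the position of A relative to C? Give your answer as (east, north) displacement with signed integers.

Place C at the origin (east=0, north=0).
  B is 5 units west of C: delta (east=-5, north=+0); B at (east=-5, north=0).
  A is 8 units north of B: delta (east=+0, north=+8); A at (east=-5, north=8).
Therefore A relative to C: (east=-5, north=8).

Answer: A is at (east=-5, north=8) relative to C.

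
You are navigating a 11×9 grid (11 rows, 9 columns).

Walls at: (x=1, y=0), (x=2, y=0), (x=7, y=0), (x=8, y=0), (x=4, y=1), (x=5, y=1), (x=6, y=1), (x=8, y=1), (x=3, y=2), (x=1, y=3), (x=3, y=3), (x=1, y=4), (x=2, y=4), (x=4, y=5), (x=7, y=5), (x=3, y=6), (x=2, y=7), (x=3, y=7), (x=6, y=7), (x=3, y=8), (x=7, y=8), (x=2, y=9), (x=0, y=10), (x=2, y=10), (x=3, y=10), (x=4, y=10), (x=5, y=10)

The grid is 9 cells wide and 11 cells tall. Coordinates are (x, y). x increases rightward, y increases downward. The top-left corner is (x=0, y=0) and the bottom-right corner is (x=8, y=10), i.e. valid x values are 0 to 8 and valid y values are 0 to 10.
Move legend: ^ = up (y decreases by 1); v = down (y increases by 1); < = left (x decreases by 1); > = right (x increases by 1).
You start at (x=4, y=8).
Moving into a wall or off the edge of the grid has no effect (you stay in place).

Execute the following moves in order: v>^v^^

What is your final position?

Start: (x=4, y=8)
  v (down): (x=4, y=8) -> (x=4, y=9)
  > (right): (x=4, y=9) -> (x=5, y=9)
  ^ (up): (x=5, y=9) -> (x=5, y=8)
  v (down): (x=5, y=8) -> (x=5, y=9)
  ^ (up): (x=5, y=9) -> (x=5, y=8)
  ^ (up): (x=5, y=8) -> (x=5, y=7)
Final: (x=5, y=7)

Answer: Final position: (x=5, y=7)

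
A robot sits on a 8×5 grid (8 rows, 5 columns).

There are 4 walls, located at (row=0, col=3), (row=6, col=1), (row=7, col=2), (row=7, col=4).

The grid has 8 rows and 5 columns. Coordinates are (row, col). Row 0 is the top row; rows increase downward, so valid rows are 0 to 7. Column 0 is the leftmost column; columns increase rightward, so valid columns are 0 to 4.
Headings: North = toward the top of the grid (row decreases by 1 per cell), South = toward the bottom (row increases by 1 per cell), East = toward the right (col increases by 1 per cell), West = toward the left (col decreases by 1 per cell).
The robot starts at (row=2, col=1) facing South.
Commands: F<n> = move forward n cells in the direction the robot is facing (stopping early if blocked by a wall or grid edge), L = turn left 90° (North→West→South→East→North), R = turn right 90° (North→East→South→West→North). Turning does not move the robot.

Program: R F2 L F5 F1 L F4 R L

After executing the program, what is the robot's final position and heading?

Start: (row=2, col=1), facing South
  R: turn right, now facing West
  F2: move forward 1/2 (blocked), now at (row=2, col=0)
  L: turn left, now facing South
  F5: move forward 5, now at (row=7, col=0)
  F1: move forward 0/1 (blocked), now at (row=7, col=0)
  L: turn left, now facing East
  F4: move forward 1/4 (blocked), now at (row=7, col=1)
  R: turn right, now facing South
  L: turn left, now facing East
Final: (row=7, col=1), facing East

Answer: Final position: (row=7, col=1), facing East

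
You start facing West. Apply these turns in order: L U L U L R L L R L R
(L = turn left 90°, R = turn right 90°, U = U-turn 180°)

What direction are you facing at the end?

Answer: Final heading: North

Derivation:
Start: West
  L (left (90° counter-clockwise)) -> South
  U (U-turn (180°)) -> North
  L (left (90° counter-clockwise)) -> West
  U (U-turn (180°)) -> East
  L (left (90° counter-clockwise)) -> North
  R (right (90° clockwise)) -> East
  L (left (90° counter-clockwise)) -> North
  L (left (90° counter-clockwise)) -> West
  R (right (90° clockwise)) -> North
  L (left (90° counter-clockwise)) -> West
  R (right (90° clockwise)) -> North
Final: North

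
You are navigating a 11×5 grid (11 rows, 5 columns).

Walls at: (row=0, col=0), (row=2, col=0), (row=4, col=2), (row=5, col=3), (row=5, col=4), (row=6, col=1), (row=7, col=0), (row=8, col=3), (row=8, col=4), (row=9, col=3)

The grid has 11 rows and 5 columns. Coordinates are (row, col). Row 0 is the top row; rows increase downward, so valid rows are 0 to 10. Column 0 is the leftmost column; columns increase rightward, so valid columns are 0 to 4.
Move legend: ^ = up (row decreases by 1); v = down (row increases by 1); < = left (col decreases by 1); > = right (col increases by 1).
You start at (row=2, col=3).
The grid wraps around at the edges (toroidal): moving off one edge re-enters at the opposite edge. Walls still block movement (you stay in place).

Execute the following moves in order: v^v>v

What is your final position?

Answer: Final position: (row=4, col=4)

Derivation:
Start: (row=2, col=3)
  v (down): (row=2, col=3) -> (row=3, col=3)
  ^ (up): (row=3, col=3) -> (row=2, col=3)
  v (down): (row=2, col=3) -> (row=3, col=3)
  > (right): (row=3, col=3) -> (row=3, col=4)
  v (down): (row=3, col=4) -> (row=4, col=4)
Final: (row=4, col=4)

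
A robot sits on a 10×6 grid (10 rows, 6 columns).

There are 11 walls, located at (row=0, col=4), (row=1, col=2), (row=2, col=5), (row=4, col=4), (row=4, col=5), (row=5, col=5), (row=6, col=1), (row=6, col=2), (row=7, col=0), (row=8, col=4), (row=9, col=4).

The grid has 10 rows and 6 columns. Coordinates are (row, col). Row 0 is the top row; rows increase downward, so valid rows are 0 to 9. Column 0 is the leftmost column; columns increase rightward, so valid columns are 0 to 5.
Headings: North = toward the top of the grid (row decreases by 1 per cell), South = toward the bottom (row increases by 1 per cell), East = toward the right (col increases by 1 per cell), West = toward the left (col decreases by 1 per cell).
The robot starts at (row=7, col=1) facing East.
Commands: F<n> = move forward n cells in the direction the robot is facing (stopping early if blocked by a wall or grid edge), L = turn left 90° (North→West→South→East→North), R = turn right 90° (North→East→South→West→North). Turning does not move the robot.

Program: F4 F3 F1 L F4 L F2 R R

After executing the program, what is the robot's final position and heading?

Start: (row=7, col=1), facing East
  F4: move forward 4, now at (row=7, col=5)
  F3: move forward 0/3 (blocked), now at (row=7, col=5)
  F1: move forward 0/1 (blocked), now at (row=7, col=5)
  L: turn left, now facing North
  F4: move forward 1/4 (blocked), now at (row=6, col=5)
  L: turn left, now facing West
  F2: move forward 2, now at (row=6, col=3)
  R: turn right, now facing North
  R: turn right, now facing East
Final: (row=6, col=3), facing East

Answer: Final position: (row=6, col=3), facing East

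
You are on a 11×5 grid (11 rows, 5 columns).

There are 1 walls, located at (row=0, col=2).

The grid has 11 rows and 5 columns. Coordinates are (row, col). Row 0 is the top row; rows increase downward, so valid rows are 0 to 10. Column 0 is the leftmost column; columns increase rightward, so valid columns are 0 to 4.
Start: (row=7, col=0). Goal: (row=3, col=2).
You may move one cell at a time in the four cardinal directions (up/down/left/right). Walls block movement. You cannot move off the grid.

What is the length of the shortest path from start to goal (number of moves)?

BFS from (row=7, col=0) until reaching (row=3, col=2):
  Distance 0: (row=7, col=0)
  Distance 1: (row=6, col=0), (row=7, col=1), (row=8, col=0)
  Distance 2: (row=5, col=0), (row=6, col=1), (row=7, col=2), (row=8, col=1), (row=9, col=0)
  Distance 3: (row=4, col=0), (row=5, col=1), (row=6, col=2), (row=7, col=3), (row=8, col=2), (row=9, col=1), (row=10, col=0)
  Distance 4: (row=3, col=0), (row=4, col=1), (row=5, col=2), (row=6, col=3), (row=7, col=4), (row=8, col=3), (row=9, col=2), (row=10, col=1)
  Distance 5: (row=2, col=0), (row=3, col=1), (row=4, col=2), (row=5, col=3), (row=6, col=4), (row=8, col=4), (row=9, col=3), (row=10, col=2)
  Distance 6: (row=1, col=0), (row=2, col=1), (row=3, col=2), (row=4, col=3), (row=5, col=4), (row=9, col=4), (row=10, col=3)  <- goal reached here
One shortest path (6 moves): (row=7, col=0) -> (row=7, col=1) -> (row=7, col=2) -> (row=6, col=2) -> (row=5, col=2) -> (row=4, col=2) -> (row=3, col=2)

Answer: Shortest path length: 6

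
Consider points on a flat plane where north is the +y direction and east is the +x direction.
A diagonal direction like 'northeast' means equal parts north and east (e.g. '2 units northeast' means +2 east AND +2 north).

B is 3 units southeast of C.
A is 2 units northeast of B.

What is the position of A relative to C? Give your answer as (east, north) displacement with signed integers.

Place C at the origin (east=0, north=0).
  B is 3 units southeast of C: delta (east=+3, north=-3); B at (east=3, north=-3).
  A is 2 units northeast of B: delta (east=+2, north=+2); A at (east=5, north=-1).
Therefore A relative to C: (east=5, north=-1).

Answer: A is at (east=5, north=-1) relative to C.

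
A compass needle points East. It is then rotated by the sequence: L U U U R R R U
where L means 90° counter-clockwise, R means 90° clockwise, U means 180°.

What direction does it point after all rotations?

Answer: Final heading: West

Derivation:
Start: East
  L (left (90° counter-clockwise)) -> North
  U (U-turn (180°)) -> South
  U (U-turn (180°)) -> North
  U (U-turn (180°)) -> South
  R (right (90° clockwise)) -> West
  R (right (90° clockwise)) -> North
  R (right (90° clockwise)) -> East
  U (U-turn (180°)) -> West
Final: West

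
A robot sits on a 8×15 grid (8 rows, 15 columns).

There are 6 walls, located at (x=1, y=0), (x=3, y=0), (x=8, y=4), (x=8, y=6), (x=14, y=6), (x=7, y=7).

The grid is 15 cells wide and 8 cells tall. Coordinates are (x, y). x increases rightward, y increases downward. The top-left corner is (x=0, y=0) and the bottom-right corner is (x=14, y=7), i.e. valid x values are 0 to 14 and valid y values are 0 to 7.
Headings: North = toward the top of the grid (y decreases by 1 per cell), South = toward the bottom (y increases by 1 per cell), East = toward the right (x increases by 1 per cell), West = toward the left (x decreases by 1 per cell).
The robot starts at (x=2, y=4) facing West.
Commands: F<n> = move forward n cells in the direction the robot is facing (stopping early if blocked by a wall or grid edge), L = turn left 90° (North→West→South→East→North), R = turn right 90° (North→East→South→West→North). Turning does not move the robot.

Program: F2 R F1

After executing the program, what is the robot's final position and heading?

Answer: Final position: (x=0, y=3), facing North

Derivation:
Start: (x=2, y=4), facing West
  F2: move forward 2, now at (x=0, y=4)
  R: turn right, now facing North
  F1: move forward 1, now at (x=0, y=3)
Final: (x=0, y=3), facing North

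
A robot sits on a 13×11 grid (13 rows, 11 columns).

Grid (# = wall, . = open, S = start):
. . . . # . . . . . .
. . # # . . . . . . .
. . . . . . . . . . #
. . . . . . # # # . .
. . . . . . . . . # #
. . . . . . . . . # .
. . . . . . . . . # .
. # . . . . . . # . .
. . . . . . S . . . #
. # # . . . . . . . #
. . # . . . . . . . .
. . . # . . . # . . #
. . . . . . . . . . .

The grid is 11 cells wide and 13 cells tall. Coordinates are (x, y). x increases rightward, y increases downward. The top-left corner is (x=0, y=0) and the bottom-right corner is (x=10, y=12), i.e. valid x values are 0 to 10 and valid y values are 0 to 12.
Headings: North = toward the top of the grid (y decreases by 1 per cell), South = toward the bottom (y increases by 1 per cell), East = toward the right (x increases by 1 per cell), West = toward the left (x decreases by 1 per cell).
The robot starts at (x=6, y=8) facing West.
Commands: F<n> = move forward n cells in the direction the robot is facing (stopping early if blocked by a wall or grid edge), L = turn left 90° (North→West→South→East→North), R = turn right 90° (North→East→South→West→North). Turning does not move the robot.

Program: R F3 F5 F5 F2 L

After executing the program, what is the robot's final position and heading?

Answer: Final position: (x=6, y=4), facing West

Derivation:
Start: (x=6, y=8), facing West
  R: turn right, now facing North
  F3: move forward 3, now at (x=6, y=5)
  F5: move forward 1/5 (blocked), now at (x=6, y=4)
  F5: move forward 0/5 (blocked), now at (x=6, y=4)
  F2: move forward 0/2 (blocked), now at (x=6, y=4)
  L: turn left, now facing West
Final: (x=6, y=4), facing West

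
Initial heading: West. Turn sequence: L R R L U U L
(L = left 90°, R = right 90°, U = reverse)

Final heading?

Answer: Final heading: South

Derivation:
Start: West
  L (left (90° counter-clockwise)) -> South
  R (right (90° clockwise)) -> West
  R (right (90° clockwise)) -> North
  L (left (90° counter-clockwise)) -> West
  U (U-turn (180°)) -> East
  U (U-turn (180°)) -> West
  L (left (90° counter-clockwise)) -> South
Final: South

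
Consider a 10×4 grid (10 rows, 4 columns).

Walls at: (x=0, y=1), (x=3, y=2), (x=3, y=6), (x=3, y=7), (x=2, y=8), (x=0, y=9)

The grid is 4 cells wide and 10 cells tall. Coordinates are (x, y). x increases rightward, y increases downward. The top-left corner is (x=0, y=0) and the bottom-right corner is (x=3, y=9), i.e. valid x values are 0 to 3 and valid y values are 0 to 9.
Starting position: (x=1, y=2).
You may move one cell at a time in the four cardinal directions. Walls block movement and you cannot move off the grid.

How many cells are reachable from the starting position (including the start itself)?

BFS flood-fill from (x=1, y=2):
  Distance 0: (x=1, y=2)
  Distance 1: (x=1, y=1), (x=0, y=2), (x=2, y=2), (x=1, y=3)
  Distance 2: (x=1, y=0), (x=2, y=1), (x=0, y=3), (x=2, y=3), (x=1, y=4)
  Distance 3: (x=0, y=0), (x=2, y=0), (x=3, y=1), (x=3, y=3), (x=0, y=4), (x=2, y=4), (x=1, y=5)
  Distance 4: (x=3, y=0), (x=3, y=4), (x=0, y=5), (x=2, y=5), (x=1, y=6)
  Distance 5: (x=3, y=5), (x=0, y=6), (x=2, y=6), (x=1, y=7)
  Distance 6: (x=0, y=7), (x=2, y=7), (x=1, y=8)
  Distance 7: (x=0, y=8), (x=1, y=9)
  Distance 8: (x=2, y=9)
  Distance 9: (x=3, y=9)
  Distance 10: (x=3, y=8)
Total reachable: 34 (grid has 34 open cells total)

Answer: Reachable cells: 34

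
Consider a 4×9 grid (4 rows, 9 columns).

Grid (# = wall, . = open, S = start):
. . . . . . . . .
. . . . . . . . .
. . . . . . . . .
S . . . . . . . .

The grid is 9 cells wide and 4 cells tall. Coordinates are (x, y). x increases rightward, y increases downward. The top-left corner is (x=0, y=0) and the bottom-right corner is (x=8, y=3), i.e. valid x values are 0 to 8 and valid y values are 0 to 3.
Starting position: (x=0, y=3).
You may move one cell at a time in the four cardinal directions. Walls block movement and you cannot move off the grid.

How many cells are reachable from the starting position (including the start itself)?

BFS flood-fill from (x=0, y=3):
  Distance 0: (x=0, y=3)
  Distance 1: (x=0, y=2), (x=1, y=3)
  Distance 2: (x=0, y=1), (x=1, y=2), (x=2, y=3)
  Distance 3: (x=0, y=0), (x=1, y=1), (x=2, y=2), (x=3, y=3)
  Distance 4: (x=1, y=0), (x=2, y=1), (x=3, y=2), (x=4, y=3)
  Distance 5: (x=2, y=0), (x=3, y=1), (x=4, y=2), (x=5, y=3)
  Distance 6: (x=3, y=0), (x=4, y=1), (x=5, y=2), (x=6, y=3)
  Distance 7: (x=4, y=0), (x=5, y=1), (x=6, y=2), (x=7, y=3)
  Distance 8: (x=5, y=0), (x=6, y=1), (x=7, y=2), (x=8, y=3)
  Distance 9: (x=6, y=0), (x=7, y=1), (x=8, y=2)
  Distance 10: (x=7, y=0), (x=8, y=1)
  Distance 11: (x=8, y=0)
Total reachable: 36 (grid has 36 open cells total)

Answer: Reachable cells: 36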